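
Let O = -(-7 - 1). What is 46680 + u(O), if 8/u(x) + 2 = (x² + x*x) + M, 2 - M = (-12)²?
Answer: 93359/2 ≈ 46680.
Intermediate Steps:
M = -142 (M = 2 - 1*(-12)² = 2 - 1*144 = 2 - 144 = -142)
O = 8 (O = -1*(-8) = 8)
u(x) = 8/(-144 + 2*x²) (u(x) = 8/(-2 + ((x² + x*x) - 142)) = 8/(-2 + ((x² + x²) - 142)) = 8/(-2 + (2*x² - 142)) = 8/(-2 + (-142 + 2*x²)) = 8/(-144 + 2*x²))
46680 + u(O) = 46680 + 4/(-72 + 8²) = 46680 + 4/(-72 + 64) = 46680 + 4/(-8) = 46680 + 4*(-⅛) = 46680 - ½ = 93359/2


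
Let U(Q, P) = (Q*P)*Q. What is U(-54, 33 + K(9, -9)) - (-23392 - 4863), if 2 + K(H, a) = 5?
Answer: 133231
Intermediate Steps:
K(H, a) = 3 (K(H, a) = -2 + 5 = 3)
U(Q, P) = P*Q² (U(Q, P) = (P*Q)*Q = P*Q²)
U(-54, 33 + K(9, -9)) - (-23392 - 4863) = (33 + 3)*(-54)² - (-23392 - 4863) = 36*2916 - 1*(-28255) = 104976 + 28255 = 133231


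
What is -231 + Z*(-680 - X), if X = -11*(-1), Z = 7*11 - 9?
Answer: -47219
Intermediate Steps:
Z = 68 (Z = 77 - 9 = 68)
X = 11
-231 + Z*(-680 - X) = -231 + 68*(-680 - 1*11) = -231 + 68*(-680 - 11) = -231 + 68*(-691) = -231 - 46988 = -47219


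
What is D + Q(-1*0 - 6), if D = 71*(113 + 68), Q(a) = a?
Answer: 12845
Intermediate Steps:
D = 12851 (D = 71*181 = 12851)
D + Q(-1*0 - 6) = 12851 + (-1*0 - 6) = 12851 + (0 - 6) = 12851 - 6 = 12845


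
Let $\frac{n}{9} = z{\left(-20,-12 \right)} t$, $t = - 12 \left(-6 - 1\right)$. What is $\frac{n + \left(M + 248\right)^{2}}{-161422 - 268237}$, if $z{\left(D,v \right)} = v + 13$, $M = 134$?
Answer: $- \frac{146680}{429659} \approx -0.34139$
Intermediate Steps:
$t = 84$ ($t = \left(-12\right) \left(-7\right) = 84$)
$z{\left(D,v \right)} = 13 + v$
$n = 756$ ($n = 9 \left(13 - 12\right) 84 = 9 \cdot 1 \cdot 84 = 9 \cdot 84 = 756$)
$\frac{n + \left(M + 248\right)^{2}}{-161422 - 268237} = \frac{756 + \left(134 + 248\right)^{2}}{-161422 - 268237} = \frac{756 + 382^{2}}{-429659} = \left(756 + 145924\right) \left(- \frac{1}{429659}\right) = 146680 \left(- \frac{1}{429659}\right) = - \frac{146680}{429659}$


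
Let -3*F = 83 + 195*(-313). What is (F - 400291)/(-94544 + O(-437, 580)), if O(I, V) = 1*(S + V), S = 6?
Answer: 1139921/281874 ≈ 4.0441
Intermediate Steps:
F = 60952/3 (F = -(83 + 195*(-313))/3 = -(83 - 61035)/3 = -1/3*(-60952) = 60952/3 ≈ 20317.)
O(I, V) = 6 + V (O(I, V) = 1*(6 + V) = 6 + V)
(F - 400291)/(-94544 + O(-437, 580)) = (60952/3 - 400291)/(-94544 + (6 + 580)) = -1139921/(3*(-94544 + 586)) = -1139921/3/(-93958) = -1139921/3*(-1/93958) = 1139921/281874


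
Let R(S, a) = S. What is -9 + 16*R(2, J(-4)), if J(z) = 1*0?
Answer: 23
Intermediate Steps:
J(z) = 0
-9 + 16*R(2, J(-4)) = -9 + 16*2 = -9 + 32 = 23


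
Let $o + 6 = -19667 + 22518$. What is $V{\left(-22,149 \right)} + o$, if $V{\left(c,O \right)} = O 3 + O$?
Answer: $3441$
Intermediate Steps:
$o = 2845$ ($o = -6 + \left(-19667 + 22518\right) = -6 + 2851 = 2845$)
$V{\left(c,O \right)} = 4 O$ ($V{\left(c,O \right)} = 3 O + O = 4 O$)
$V{\left(-22,149 \right)} + o = 4 \cdot 149 + 2845 = 596 + 2845 = 3441$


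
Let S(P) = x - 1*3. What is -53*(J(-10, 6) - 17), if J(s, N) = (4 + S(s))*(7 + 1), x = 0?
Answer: 477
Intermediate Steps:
S(P) = -3 (S(P) = 0 - 1*3 = 0 - 3 = -3)
J(s, N) = 8 (J(s, N) = (4 - 3)*(7 + 1) = 1*8 = 8)
-53*(J(-10, 6) - 17) = -53*(8 - 17) = -53*(-9) = 477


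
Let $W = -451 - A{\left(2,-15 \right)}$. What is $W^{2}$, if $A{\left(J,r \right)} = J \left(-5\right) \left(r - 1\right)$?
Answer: $373321$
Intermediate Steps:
$A{\left(J,r \right)} = - 5 J \left(-1 + r\right)$
$W = -611$ ($W = -451 - 5 \cdot 2 \left(1 - -15\right) = -451 - 5 \cdot 2 \left(1 + 15\right) = -451 - 5 \cdot 2 \cdot 16 = -451 - 160 = -611$)
$W^{2} = \left(-611\right)^{2} = 373321$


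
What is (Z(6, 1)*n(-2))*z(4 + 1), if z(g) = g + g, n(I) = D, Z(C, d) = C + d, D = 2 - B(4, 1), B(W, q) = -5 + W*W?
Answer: -630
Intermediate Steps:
B(W, q) = -5 + W²
D = -9 (D = 2 - (-5 + 4²) = 2 - (-5 + 16) = 2 - 1*11 = 2 - 11 = -9)
n(I) = -9
z(g) = 2*g
(Z(6, 1)*n(-2))*z(4 + 1) = ((6 + 1)*(-9))*(2*(4 + 1)) = (7*(-9))*(2*5) = -63*10 = -630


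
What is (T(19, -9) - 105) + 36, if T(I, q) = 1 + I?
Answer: -49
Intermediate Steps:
(T(19, -9) - 105) + 36 = ((1 + 19) - 105) + 36 = (20 - 105) + 36 = -85 + 36 = -49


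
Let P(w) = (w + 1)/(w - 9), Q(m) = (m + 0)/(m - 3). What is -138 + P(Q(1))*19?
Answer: -139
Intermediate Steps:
Q(m) = m/(-3 + m)
P(w) = (1 + w)/(-9 + w)
-138 + P(Q(1))*19 = -138 + ((1 + 1/(-3 + 1))/(-9 + 1/(-3 + 1)))*19 = -138 + ((1 + 1/(-2))/(-9 + 1/(-2)))*19 = -138 + ((1 + 1*(-½))/(-9 + 1*(-½)))*19 = -138 + ((1 - ½)/(-9 - ½))*19 = -138 + ((½)/(-19/2))*19 = -138 - 2/19*½*19 = -138 - 1/19*19 = -138 - 1 = -139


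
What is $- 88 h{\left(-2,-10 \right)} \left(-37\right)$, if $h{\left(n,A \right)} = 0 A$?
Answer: $0$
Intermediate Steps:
$h{\left(n,A \right)} = 0$
$- 88 h{\left(-2,-10 \right)} \left(-37\right) = \left(-88\right) 0 \left(-37\right) = 0 \left(-37\right) = 0$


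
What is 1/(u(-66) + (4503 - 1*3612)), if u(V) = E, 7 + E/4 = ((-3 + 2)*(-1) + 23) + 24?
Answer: 1/1055 ≈ 0.00094787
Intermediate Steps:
E = 164 (E = -28 + 4*(((-3 + 2)*(-1) + 23) + 24) = -28 + 4*((-1*(-1) + 23) + 24) = -28 + 4*((1 + 23) + 24) = -28 + 4*(24 + 24) = -28 + 4*48 = -28 + 192 = 164)
u(V) = 164
1/(u(-66) + (4503 - 1*3612)) = 1/(164 + (4503 - 1*3612)) = 1/(164 + (4503 - 3612)) = 1/(164 + 891) = 1/1055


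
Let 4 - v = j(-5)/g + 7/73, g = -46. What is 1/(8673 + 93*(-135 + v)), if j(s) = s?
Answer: -3358/11850471 ≈ -0.00028336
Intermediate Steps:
v = 12745/3358 (v = 4 - (-5/(-46) + 7/73) = 4 - (-5*(-1/46) + 7*(1/73)) = 4 - (5/46 + 7/73) = 4 - 1*687/3358 = 4 - 687/3358 = 12745/3358 ≈ 3.7954)
1/(8673 + 93*(-135 + v)) = 1/(8673 + 93*(-135 + 12745/3358)) = 1/(8673 + 93*(-440585/3358)) = 1/(8673 - 40974405/3358) = 1/(-11850471/3358) = -3358/11850471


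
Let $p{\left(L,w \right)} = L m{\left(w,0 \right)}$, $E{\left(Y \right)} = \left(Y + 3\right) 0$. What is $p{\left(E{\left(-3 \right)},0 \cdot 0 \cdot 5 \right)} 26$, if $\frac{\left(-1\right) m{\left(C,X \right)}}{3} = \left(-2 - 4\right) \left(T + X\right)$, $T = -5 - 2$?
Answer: $0$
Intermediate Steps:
$T = -7$
$m{\left(C,X \right)} = -126 + 18 X$ ($m{\left(C,X \right)} = - 3 \left(-2 - 4\right) \left(-7 + X\right) = - 3 \left(- 6 \left(-7 + X\right)\right) = - 3 \left(42 - 6 X\right) = -126 + 18 X$)
$E{\left(Y \right)} = 0$ ($E{\left(Y \right)} = \left(3 + Y\right) 0 = 0$)
$p{\left(L,w \right)} = - 126 L$ ($p{\left(L,w \right)} = L \left(-126 + 18 \cdot 0\right) = L \left(-126 + 0\right) = L \left(-126\right) = - 126 L$)
$p{\left(E{\left(-3 \right)},0 \cdot 0 \cdot 5 \right)} 26 = \left(-126\right) 0 \cdot 26 = 0 \cdot 26 = 0$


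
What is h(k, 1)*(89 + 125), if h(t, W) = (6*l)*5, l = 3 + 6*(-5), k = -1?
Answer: -173340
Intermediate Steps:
l = -27 (l = 3 - 30 = -27)
h(t, W) = -810 (h(t, W) = (6*(-27))*5 = -162*5 = -810)
h(k, 1)*(89 + 125) = -810*(89 + 125) = -810*214 = -173340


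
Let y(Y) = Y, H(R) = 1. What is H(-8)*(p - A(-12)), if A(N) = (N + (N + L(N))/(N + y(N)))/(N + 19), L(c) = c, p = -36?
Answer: -241/7 ≈ -34.429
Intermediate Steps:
A(N) = (1 + N)/(19 + N) (A(N) = (N + (N + N)/(N + N))/(N + 19) = (N + (2*N)/((2*N)))/(19 + N) = (N + (2*N)*(1/(2*N)))/(19 + N) = (N + 1)/(19 + N) = (1 + N)/(19 + N))
H(-8)*(p - A(-12)) = 1*(-36 - (1 - 12)/(19 - 12)) = 1*(-36 - (-11)/7) = 1*(-36 - 1*(-11/7)) = 1*(-36 + 11/7) = 1*(-241/7) = -241/7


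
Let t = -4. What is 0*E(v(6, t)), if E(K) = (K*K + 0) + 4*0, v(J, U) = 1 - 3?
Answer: 0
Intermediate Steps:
v(J, U) = -2
E(K) = K**2 (E(K) = (K**2 + 0) + 0 = K**2 + 0 = K**2)
0*E(v(6, t)) = 0*(-2)**2 = 0*4 = 0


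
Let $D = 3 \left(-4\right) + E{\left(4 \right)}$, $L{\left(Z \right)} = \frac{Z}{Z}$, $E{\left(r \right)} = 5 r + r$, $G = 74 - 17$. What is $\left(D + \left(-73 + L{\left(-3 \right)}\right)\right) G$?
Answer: $-3420$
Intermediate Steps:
$G = 57$
$E{\left(r \right)} = 6 r$
$L{\left(Z \right)} = 1$
$D = 12$ ($D = 3 \left(-4\right) + 6 \cdot 4 = -12 + 24 = 12$)
$\left(D + \left(-73 + L{\left(-3 \right)}\right)\right) G = \left(12 + \left(-73 + 1\right)\right) 57 = \left(12 - 72\right) 57 = \left(-60\right) 57 = -3420$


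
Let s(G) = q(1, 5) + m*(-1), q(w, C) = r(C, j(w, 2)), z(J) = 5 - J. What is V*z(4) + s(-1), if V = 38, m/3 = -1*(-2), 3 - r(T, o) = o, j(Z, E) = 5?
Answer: 30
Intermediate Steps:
r(T, o) = 3 - o
m = 6 (m = 3*(-1*(-2)) = 3*2 = 6)
q(w, C) = -2 (q(w, C) = 3 - 1*5 = 3 - 5 = -2)
s(G) = -8 (s(G) = -2 + 6*(-1) = -2 - 6 = -8)
V*z(4) + s(-1) = 38*(5 - 1*4) - 8 = 38*(5 - 4) - 8 = 38*1 - 8 = 38 - 8 = 30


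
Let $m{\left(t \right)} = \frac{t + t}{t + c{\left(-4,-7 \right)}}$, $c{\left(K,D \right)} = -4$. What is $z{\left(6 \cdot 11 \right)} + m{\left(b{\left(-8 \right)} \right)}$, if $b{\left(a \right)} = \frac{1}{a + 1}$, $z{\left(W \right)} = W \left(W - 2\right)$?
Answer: $\frac{122498}{29} \approx 4224.1$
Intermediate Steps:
$z{\left(W \right)} = W \left(-2 + W\right)$
$b{\left(a \right)} = \frac{1}{1 + a}$
$m{\left(t \right)} = \frac{2 t}{-4 + t}$ ($m{\left(t \right)} = \frac{t + t}{t - 4} = \frac{2 t}{-4 + t}$)
$z{\left(6 \cdot 11 \right)} + m{\left(b{\left(-8 \right)} \right)} = 6 \cdot 11 \left(-2 + 6 \cdot 11\right) + \frac{2}{\left(1 - 8\right) \left(-4 + \frac{1}{1 - 8}\right)} = 66 \left(-2 + 66\right) + \frac{2}{\left(-7\right) \left(-4 + \frac{1}{-7}\right)} = 66 \cdot 64 + 2 \left(- \frac{1}{7}\right) \frac{1}{-4 - \frac{1}{7}} = 4224 + 2 \left(- \frac{1}{7}\right) \frac{1}{- \frac{29}{7}} = 4224 + 2 \left(- \frac{1}{7}\right) \left(- \frac{7}{29}\right) = 4224 + \frac{2}{29} = \frac{122498}{29}$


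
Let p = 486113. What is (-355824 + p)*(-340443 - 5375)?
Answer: -45056281402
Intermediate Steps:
(-355824 + p)*(-340443 - 5375) = (-355824 + 486113)*(-340443 - 5375) = 130289*(-345818) = -45056281402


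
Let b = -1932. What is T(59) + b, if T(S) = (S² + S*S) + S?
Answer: 5089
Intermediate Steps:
T(S) = S + 2*S² (T(S) = (S² + S²) + S = 2*S² + S = S + 2*S²)
T(59) + b = 59*(1 + 2*59) - 1932 = 59*(1 + 118) - 1932 = 59*119 - 1932 = 7021 - 1932 = 5089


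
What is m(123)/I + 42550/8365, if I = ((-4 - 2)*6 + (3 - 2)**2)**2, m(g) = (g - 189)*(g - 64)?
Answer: 558584/292775 ≈ 1.9079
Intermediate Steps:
m(g) = (-189 + g)*(-64 + g)
I = 1225 (I = (-6*6 + 1**2)**2 = (-36 + 1)**2 = (-35)**2 = 1225)
m(123)/I + 42550/8365 = (12096 + 123**2 - 253*123)/1225 + 42550/8365 = (12096 + 15129 - 31119)*(1/1225) + 42550*(1/8365) = -3894*1/1225 + 8510/1673 = -3894/1225 + 8510/1673 = 558584/292775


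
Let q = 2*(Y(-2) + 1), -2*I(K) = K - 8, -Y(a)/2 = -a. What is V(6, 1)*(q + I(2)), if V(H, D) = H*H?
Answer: -108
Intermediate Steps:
Y(a) = 2*a (Y(a) = -(-2)*a = 2*a)
V(H, D) = H**2
I(K) = 4 - K/2 (I(K) = -(K - 8)/2 = -(-8 + K)/2 = 4 - K/2)
q = -6 (q = 2*(2*(-2) + 1) = 2*(-4 + 1) = 2*(-3) = -6)
V(6, 1)*(q + I(2)) = 6**2*(-6 + (4 - 1/2*2)) = 36*(-6 + (4 - 1)) = 36*(-6 + 3) = 36*(-3) = -108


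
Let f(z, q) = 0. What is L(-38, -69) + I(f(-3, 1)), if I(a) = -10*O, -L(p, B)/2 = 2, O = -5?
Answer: 46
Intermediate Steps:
L(p, B) = -4 (L(p, B) = -2*2 = -4)
I(a) = 50 (I(a) = -10*(-5) = 50)
L(-38, -69) + I(f(-3, 1)) = -4 + 50 = 46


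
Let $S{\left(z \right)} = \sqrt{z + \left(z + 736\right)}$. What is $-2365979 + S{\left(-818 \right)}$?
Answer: $-2365979 + 30 i \approx -2.366 \cdot 10^{6} + 30.0 i$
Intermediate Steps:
$S{\left(z \right)} = \sqrt{736 + 2 z}$ ($S{\left(z \right)} = \sqrt{z + \left(736 + z\right)} = \sqrt{736 + 2 z}$)
$-2365979 + S{\left(-818 \right)} = -2365979 + \sqrt{736 + 2 \left(-818\right)} = -2365979 + \sqrt{736 - 1636} = -2365979 + \sqrt{-900} = -2365979 + 30 i$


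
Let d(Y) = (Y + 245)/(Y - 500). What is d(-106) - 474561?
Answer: -287584105/606 ≈ -4.7456e+5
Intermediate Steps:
d(Y) = (245 + Y)/(-500 + Y)
d(-106) - 474561 = (245 - 106)/(-500 - 106) - 474561 = 139/(-606) - 474561 = -1/606*139 - 474561 = -139/606 - 474561 = -287584105/606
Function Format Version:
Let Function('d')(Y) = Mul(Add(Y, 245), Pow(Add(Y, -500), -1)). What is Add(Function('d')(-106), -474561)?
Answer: Rational(-287584105, 606) ≈ -4.7456e+5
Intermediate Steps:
Function('d')(Y) = Mul(Pow(Add(-500, Y), -1), Add(245, Y)) (Function('d')(Y) = Mul(Add(245, Y), Pow(Add(-500, Y), -1)) = Mul(Pow(Add(-500, Y), -1), Add(245, Y)))
Add(Function('d')(-106), -474561) = Add(Mul(Pow(Add(-500, -106), -1), Add(245, -106)), -474561) = Add(Mul(Pow(-606, -1), 139), -474561) = Add(Mul(Rational(-1, 606), 139), -474561) = Add(Rational(-139, 606), -474561) = Rational(-287584105, 606)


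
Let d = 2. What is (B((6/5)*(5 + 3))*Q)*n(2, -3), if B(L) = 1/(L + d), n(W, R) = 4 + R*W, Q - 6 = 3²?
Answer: -75/29 ≈ -2.5862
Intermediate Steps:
Q = 15 (Q = 6 + 3² = 6 + 9 = 15)
B(L) = 1/(2 + L) (B(L) = 1/(L + 2) = 1/(2 + L))
(B((6/5)*(5 + 3))*Q)*n(2, -3) = (15/(2 + (6/5)*(5 + 3)))*(4 - 3*2) = (15/(2 + (6*(⅕))*8))*(4 - 6) = (15/(2 + (6/5)*8))*(-2) = (15/(2 + 48/5))*(-2) = (15/(58/5))*(-2) = ((5/58)*15)*(-2) = (75/58)*(-2) = -75/29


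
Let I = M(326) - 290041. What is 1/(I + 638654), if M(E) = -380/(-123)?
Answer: 123/42879779 ≈ 2.8685e-6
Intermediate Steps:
M(E) = 380/123 (M(E) = -380*(-1/123) = 380/123)
I = -35674663/123 (I = 380/123 - 290041 = -35674663/123 ≈ -2.9004e+5)
1/(I + 638654) = 1/(-35674663/123 + 638654) = 1/(42879779/123) = 123/42879779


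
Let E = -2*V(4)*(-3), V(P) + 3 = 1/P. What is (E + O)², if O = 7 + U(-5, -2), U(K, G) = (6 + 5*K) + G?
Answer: 3721/4 ≈ 930.25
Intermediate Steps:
V(P) = -3 + 1/P
U(K, G) = 6 + G + 5*K
O = -14 (O = 7 + (6 - 2 + 5*(-5)) = 7 + (6 - 2 - 25) = 7 - 21 = -14)
E = -33/2 (E = -2*(-3 + 1/4)*(-3) = -2*(-3 + ¼)*(-3) = -2*(-11/4)*(-3) = (11/2)*(-3) = -33/2 ≈ -16.500)
(E + O)² = (-33/2 - 14)² = (-61/2)² = 3721/4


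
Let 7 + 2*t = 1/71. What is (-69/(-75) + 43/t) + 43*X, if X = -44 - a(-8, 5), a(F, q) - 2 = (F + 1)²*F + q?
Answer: 90839979/6200 ≈ 14652.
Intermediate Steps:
t = -248/71 (t = -7/2 + (½)/71 = -7/2 + (½)*(1/71) = -7/2 + 1/142 = -248/71 ≈ -3.4930)
a(F, q) = 2 + q + F*(1 + F)² (a(F, q) = 2 + ((F + 1)²*F + q) = 2 + ((1 + F)²*F + q) = 2 + (F*(1 + F)² + q) = 2 + (q + F*(1 + F)²) = 2 + q + F*(1 + F)²)
X = 341 (X = -44 - (2 + 5 - 8*(1 - 8)²) = -44 - (2 + 5 - 8*(-7)²) = -44 - (2 + 5 - 8*49) = -44 - (2 + 5 - 392) = -44 - 1*(-385) = -44 + 385 = 341)
(-69/(-75) + 43/t) + 43*X = (-69/(-75) + 43/(-248/71)) + 43*341 = (-69*(-1/75) + 43*(-71/248)) + 14663 = (23/25 - 3053/248) + 14663 = -70621/6200 + 14663 = 90839979/6200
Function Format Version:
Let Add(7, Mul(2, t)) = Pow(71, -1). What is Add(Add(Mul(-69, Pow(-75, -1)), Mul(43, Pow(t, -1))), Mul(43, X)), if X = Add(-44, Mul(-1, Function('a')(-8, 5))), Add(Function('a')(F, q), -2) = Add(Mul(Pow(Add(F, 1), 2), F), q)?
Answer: Rational(90839979, 6200) ≈ 14652.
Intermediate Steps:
t = Rational(-248, 71) (t = Add(Rational(-7, 2), Mul(Rational(1, 2), Pow(71, -1))) = Add(Rational(-7, 2), Mul(Rational(1, 2), Rational(1, 71))) = Add(Rational(-7, 2), Rational(1, 142)) = Rational(-248, 71) ≈ -3.4930)
Function('a')(F, q) = Add(2, q, Mul(F, Pow(Add(1, F), 2))) (Function('a')(F, q) = Add(2, Add(Mul(Pow(Add(F, 1), 2), F), q)) = Add(2, Add(Mul(Pow(Add(1, F), 2), F), q)) = Add(2, Add(Mul(F, Pow(Add(1, F), 2)), q)) = Add(2, Add(q, Mul(F, Pow(Add(1, F), 2)))) = Add(2, q, Mul(F, Pow(Add(1, F), 2))))
X = 341 (X = Add(-44, Mul(-1, Add(2, 5, Mul(-8, Pow(Add(1, -8), 2))))) = Add(-44, Mul(-1, Add(2, 5, Mul(-8, Pow(-7, 2))))) = Add(-44, Mul(-1, Add(2, 5, Mul(-8, 49)))) = Add(-44, Mul(-1, Add(2, 5, -392))) = Add(-44, Mul(-1, -385)) = Add(-44, 385) = 341)
Add(Add(Mul(-69, Pow(-75, -1)), Mul(43, Pow(t, -1))), Mul(43, X)) = Add(Add(Mul(-69, Pow(-75, -1)), Mul(43, Pow(Rational(-248, 71), -1))), Mul(43, 341)) = Add(Add(Mul(-69, Rational(-1, 75)), Mul(43, Rational(-71, 248))), 14663) = Add(Add(Rational(23, 25), Rational(-3053, 248)), 14663) = Add(Rational(-70621, 6200), 14663) = Rational(90839979, 6200)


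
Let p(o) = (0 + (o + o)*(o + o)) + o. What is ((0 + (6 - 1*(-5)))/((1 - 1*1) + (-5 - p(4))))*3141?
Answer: -34551/73 ≈ -473.30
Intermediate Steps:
p(o) = o + 4*o**2 (p(o) = (0 + (2*o)*(2*o)) + o = (0 + 4*o**2) + o = 4*o**2 + o = o + 4*o**2)
((0 + (6 - 1*(-5)))/((1 - 1*1) + (-5 - p(4))))*3141 = ((0 + (6 - 1*(-5)))/((1 - 1*1) + (-5 - 4*(1 + 4*4))))*3141 = ((0 + (6 + 5))/((1 - 1) + (-5 - 4*(1 + 16))))*3141 = ((0 + 11)/(0 + (-5 - 4*17)))*3141 = (11/(0 + (-5 - 1*68)))*3141 = (11/(0 + (-5 - 68)))*3141 = (11/(0 - 73))*3141 = (11/(-73))*3141 = (11*(-1/73))*3141 = -11/73*3141 = -34551/73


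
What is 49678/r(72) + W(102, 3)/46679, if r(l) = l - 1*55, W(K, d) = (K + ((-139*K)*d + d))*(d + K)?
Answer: 2243183597/793543 ≈ 2826.8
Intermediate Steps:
W(K, d) = (K + d)*(K + d - 139*K*d) (W(K, d) = (K + (-139*K*d + d))*(K + d) = (K + (d - 139*K*d))*(K + d) = (K + d - 139*K*d)*(K + d) = (K + d)*(K + d - 139*K*d))
r(l) = -55 + l (r(l) = l - 55 = -55 + l)
49678/r(72) + W(102, 3)/46679 = 49678/(-55 + 72) + (102² + 3² - 139*102*3² - 139*3*102² + 2*102*3)/46679 = 49678/17 + (10404 + 9 - 139*102*9 - 139*3*10404 + 612)*(1/46679) = 49678*(1/17) + (10404 + 9 - 127602 - 4338468 + 612)*(1/46679) = 49678/17 - 4455045*1/46679 = 49678/17 - 4455045/46679 = 2243183597/793543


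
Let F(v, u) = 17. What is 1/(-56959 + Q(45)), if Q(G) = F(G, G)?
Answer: -1/56942 ≈ -1.7562e-5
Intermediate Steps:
Q(G) = 17
1/(-56959 + Q(45)) = 1/(-56959 + 17) = 1/(-56942) = -1/56942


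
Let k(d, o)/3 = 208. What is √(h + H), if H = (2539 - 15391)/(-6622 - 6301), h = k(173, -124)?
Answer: 2*√26094134523/12923 ≈ 25.000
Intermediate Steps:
k(d, o) = 624 (k(d, o) = 3*208 = 624)
h = 624
H = 12852/12923 (H = -12852/(-12923) = -12852*(-1/12923) = 12852/12923 ≈ 0.99451)
√(h + H) = √(624 + 12852/12923) = √(8076804/12923) = 2*√26094134523/12923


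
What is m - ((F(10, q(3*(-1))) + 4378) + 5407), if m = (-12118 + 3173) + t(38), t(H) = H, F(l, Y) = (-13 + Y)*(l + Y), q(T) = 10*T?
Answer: -19552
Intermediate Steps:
F(l, Y) = (-13 + Y)*(Y + l)
m = -8907 (m = (-12118 + 3173) + 38 = -8945 + 38 = -8907)
m - ((F(10, q(3*(-1))) + 4378) + 5407) = -8907 - ((((10*(3*(-1)))² - 130*3*(-1) - 13*10 + (10*(3*(-1)))*10) + 4378) + 5407) = -8907 - ((((10*(-3))² - 130*(-3) - 130 + (10*(-3))*10) + 4378) + 5407) = -8907 - ((((-30)² - 13*(-30) - 130 - 30*10) + 4378) + 5407) = -8907 - (((900 + 390 - 130 - 300) + 4378) + 5407) = -8907 - ((860 + 4378) + 5407) = -8907 - (5238 + 5407) = -8907 - 1*10645 = -8907 - 10645 = -19552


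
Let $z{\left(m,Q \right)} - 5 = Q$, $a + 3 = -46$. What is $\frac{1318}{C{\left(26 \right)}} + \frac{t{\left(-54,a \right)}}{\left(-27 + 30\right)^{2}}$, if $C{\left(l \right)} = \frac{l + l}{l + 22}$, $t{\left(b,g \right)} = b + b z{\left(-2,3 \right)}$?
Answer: $\frac{15114}{13} \approx 1162.6$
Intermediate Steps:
$a = -49$ ($a = -3 - 46 = -49$)
$z{\left(m,Q \right)} = 5 + Q$
$t{\left(b,g \right)} = 9 b$ ($t{\left(b,g \right)} = b + b \left(5 + 3\right) = b + b 8 = b + 8 b = 9 b$)
$C{\left(l \right)} = \frac{2 l}{22 + l}$
$\frac{1318}{C{\left(26 \right)}} + \frac{t{\left(-54,a \right)}}{\left(-27 + 30\right)^{2}} = \frac{1318}{2 \cdot 26 \frac{1}{22 + 26}} + \frac{9 \left(-54\right)}{\left(-27 + 30\right)^{2}} = \frac{1318}{2 \cdot 26 \cdot \frac{1}{48}} - \frac{486}{3^{2}} = \frac{1318}{2 \cdot 26 \cdot \frac{1}{48}} - \frac{486}{9} = \frac{1318}{\frac{13}{12}} - 54 = 1318 \cdot \frac{12}{13} - 54 = \frac{15816}{13} - 54 = \frac{15114}{13}$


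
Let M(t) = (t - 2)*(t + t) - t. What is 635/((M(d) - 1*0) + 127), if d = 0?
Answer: 5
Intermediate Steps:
M(t) = -t + 2*t*(-2 + t) (M(t) = (-2 + t)*(2*t) - t = 2*t*(-2 + t) - t = -t + 2*t*(-2 + t))
635/((M(d) - 1*0) + 127) = 635/((0*(-5 + 2*0) - 1*0) + 127) = 635/((0*(-5 + 0) + 0) + 127) = 635/((0*(-5) + 0) + 127) = 635/((0 + 0) + 127) = 635/(0 + 127) = 635/127 = (1/127)*635 = 5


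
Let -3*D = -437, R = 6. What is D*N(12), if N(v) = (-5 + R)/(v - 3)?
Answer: 437/27 ≈ 16.185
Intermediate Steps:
N(v) = 1/(-3 + v) (N(v) = (-5 + 6)/(v - 3) = 1/(-3 + v))
D = 437/3 (D = -⅓*(-437) = 437/3 ≈ 145.67)
D*N(12) = 437/(3*(-3 + 12)) = (437/3)/9 = (437/3)*(⅑) = 437/27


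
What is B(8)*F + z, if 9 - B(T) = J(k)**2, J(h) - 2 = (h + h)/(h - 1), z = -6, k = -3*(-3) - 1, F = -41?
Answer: 18525/49 ≈ 378.06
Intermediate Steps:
k = 8 (k = 9 - 1 = 8)
J(h) = 2 + 2*h/(-1 + h) (J(h) = 2 + (h + h)/(h - 1) = 2 + (2*h)/(-1 + h) = 2 + 2*h/(-1 + h))
B(T) = -459/49 (B(T) = 9 - (2*(-1 + 2*8)/(-1 + 8))**2 = 9 - (2*(-1 + 16)/7)**2 = 9 - (2*(1/7)*15)**2 = 9 - (30/7)**2 = 9 - 1*900/49 = 9 - 900/49 = -459/49)
B(8)*F + z = -459/49*(-41) - 6 = 18819/49 - 6 = 18525/49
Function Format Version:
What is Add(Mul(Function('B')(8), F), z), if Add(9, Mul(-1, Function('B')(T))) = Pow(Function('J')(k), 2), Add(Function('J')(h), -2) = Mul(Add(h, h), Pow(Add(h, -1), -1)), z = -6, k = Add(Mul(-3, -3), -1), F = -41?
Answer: Rational(18525, 49) ≈ 378.06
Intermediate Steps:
k = 8 (k = Add(9, -1) = 8)
Function('J')(h) = Add(2, Mul(2, h, Pow(Add(-1, h), -1))) (Function('J')(h) = Add(2, Mul(Add(h, h), Pow(Add(h, -1), -1))) = Add(2, Mul(Mul(2, h), Pow(Add(-1, h), -1))) = Add(2, Mul(2, h, Pow(Add(-1, h), -1))))
Function('B')(T) = Rational(-459, 49) (Function('B')(T) = Add(9, Mul(-1, Pow(Mul(2, Pow(Add(-1, 8), -1), Add(-1, Mul(2, 8))), 2))) = Add(9, Mul(-1, Pow(Mul(2, Pow(7, -1), Add(-1, 16)), 2))) = Add(9, Mul(-1, Pow(Mul(2, Rational(1, 7), 15), 2))) = Add(9, Mul(-1, Pow(Rational(30, 7), 2))) = Add(9, Mul(-1, Rational(900, 49))) = Add(9, Rational(-900, 49)) = Rational(-459, 49))
Add(Mul(Function('B')(8), F), z) = Add(Mul(Rational(-459, 49), -41), -6) = Add(Rational(18819, 49), -6) = Rational(18525, 49)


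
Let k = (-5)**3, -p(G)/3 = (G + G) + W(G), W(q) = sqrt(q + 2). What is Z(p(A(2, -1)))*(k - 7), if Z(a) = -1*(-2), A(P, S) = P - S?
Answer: -264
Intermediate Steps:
W(q) = sqrt(2 + q)
p(G) = -6*G - 3*sqrt(2 + G) (p(G) = -3*((G + G) + sqrt(2 + G)) = -3*(2*G + sqrt(2 + G)) = -3*(sqrt(2 + G) + 2*G) = -6*G - 3*sqrt(2 + G))
Z(a) = 2
k = -125
Z(p(A(2, -1)))*(k - 7) = 2*(-125 - 7) = 2*(-132) = -264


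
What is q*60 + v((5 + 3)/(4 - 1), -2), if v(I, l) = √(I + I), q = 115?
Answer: 6900 + 4*√3/3 ≈ 6902.3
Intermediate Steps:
v(I, l) = √2*√I (v(I, l) = √(2*I) = √2*√I)
q*60 + v((5 + 3)/(4 - 1), -2) = 115*60 + √2*√((5 + 3)/(4 - 1)) = 6900 + √2*√(8/3) = 6900 + √2*(2*√6/3) = 6900 + 4*√3/3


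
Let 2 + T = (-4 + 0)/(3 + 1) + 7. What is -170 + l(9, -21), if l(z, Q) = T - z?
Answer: -175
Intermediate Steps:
T = 4 (T = -2 + ((-4 + 0)/(3 + 1) + 7) = -2 + (-4/4 + 7) = -2 + (-4*¼ + 7) = -2 + (-1 + 7) = -2 + 6 = 4)
l(z, Q) = 4 - z
-170 + l(9, -21) = -170 + (4 - 1*9) = -170 + (4 - 9) = -170 - 5 = -175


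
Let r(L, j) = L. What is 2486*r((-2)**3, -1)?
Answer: -19888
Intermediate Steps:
2486*r((-2)**3, -1) = 2486*(-2)**3 = 2486*(-8) = -19888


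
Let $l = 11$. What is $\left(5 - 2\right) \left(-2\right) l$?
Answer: $-66$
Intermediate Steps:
$\left(5 - 2\right) \left(-2\right) l = \left(5 - 2\right) \left(-2\right) 11 = 3 \left(-2\right) 11 = \left(-6\right) 11 = -66$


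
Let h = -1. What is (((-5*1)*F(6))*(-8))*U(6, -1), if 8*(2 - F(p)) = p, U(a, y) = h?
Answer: -50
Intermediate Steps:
U(a, y) = -1
F(p) = 2 - p/8
(((-5*1)*F(6))*(-8))*U(6, -1) = (((-5*1)*(2 - 1/8*6))*(-8))*(-1) = (-5*(2 - 3/4)*(-8))*(-1) = (-5*5/4*(-8))*(-1) = -25/4*(-8)*(-1) = 50*(-1) = -50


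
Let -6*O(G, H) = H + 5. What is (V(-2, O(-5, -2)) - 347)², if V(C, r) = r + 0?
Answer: 483025/4 ≈ 1.2076e+5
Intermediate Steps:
O(G, H) = -⅚ - H/6 (O(G, H) = -(H + 5)/6 = -(5 + H)/6 = -⅚ - H/6)
V(C, r) = r
(V(-2, O(-5, -2)) - 347)² = ((-⅚ - ⅙*(-2)) - 347)² = ((-⅚ + ⅓) - 347)² = (-½ - 347)² = (-695/2)² = 483025/4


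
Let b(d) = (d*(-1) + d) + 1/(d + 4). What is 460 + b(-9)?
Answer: 2299/5 ≈ 459.80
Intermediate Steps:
b(d) = 1/(4 + d) (b(d) = (-d + d) + 1/(4 + d) = 0 + 1/(4 + d) = 1/(4 + d))
460 + b(-9) = 460 + 1/(4 - 9) = 460 + 1/(-5) = 460 - ⅕ = 2299/5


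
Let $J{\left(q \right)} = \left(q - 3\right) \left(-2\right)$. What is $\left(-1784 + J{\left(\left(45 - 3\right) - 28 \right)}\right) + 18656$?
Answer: $16850$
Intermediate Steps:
$J{\left(q \right)} = 6 - 2 q$ ($J{\left(q \right)} = \left(-3 + q\right) \left(-2\right) = 6 - 2 q$)
$\left(-1784 + J{\left(\left(45 - 3\right) - 28 \right)}\right) + 18656 = \left(-1784 + \left(6 - 2 \left(\left(45 - 3\right) - 28\right)\right)\right) + 18656 = \left(-1784 + \left(6 - 2 \left(42 - 28\right)\right)\right) + 18656 = \left(-1784 + \left(6 - 28\right)\right) + 18656 = \left(-1784 - 22\right) + 18656 = -1806 + 18656 = 16850$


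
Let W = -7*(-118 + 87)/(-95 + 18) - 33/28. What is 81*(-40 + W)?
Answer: -1097631/308 ≈ -3563.7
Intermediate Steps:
W = -1231/308 (W = -7/((-77/(-31))) - 33*1/28 = -7/((-77*(-1/31))) - 33/28 = -7/77/31 - 33/28 = -7*31/77 - 33/28 = -31/11 - 33/28 = -1231/308 ≈ -3.9968)
81*(-40 + W) = 81*(-40 - 1231/308) = 81*(-13551/308) = -1097631/308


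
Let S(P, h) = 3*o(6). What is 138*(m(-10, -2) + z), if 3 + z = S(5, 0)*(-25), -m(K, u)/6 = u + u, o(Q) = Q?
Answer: -59202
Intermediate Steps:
m(K, u) = -12*u (m(K, u) = -6*(u + u) = -12*u)
S(P, h) = 18 (S(P, h) = 3*6 = 18)
z = -453 (z = -3 + 18*(-25) = -3 - 450 = -453)
138*(m(-10, -2) + z) = 138*(-12*(-2) - 453) = 138*(24 - 453) = 138*(-429) = -59202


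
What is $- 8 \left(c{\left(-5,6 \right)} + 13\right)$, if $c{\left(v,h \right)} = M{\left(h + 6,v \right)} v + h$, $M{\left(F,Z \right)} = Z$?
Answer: $-352$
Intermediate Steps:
$c{\left(v,h \right)} = h + v^{2}$ ($c{\left(v,h \right)} = v v + h = v^{2} + h = h + v^{2}$)
$- 8 \left(c{\left(-5,6 \right)} + 13\right) = - 8 \left(\left(6 + \left(-5\right)^{2}\right) + 13\right) = - 8 \left(\left(6 + 25\right) + 13\right) = - 8 \left(31 + 13\right) = \left(-8\right) 44 = -352$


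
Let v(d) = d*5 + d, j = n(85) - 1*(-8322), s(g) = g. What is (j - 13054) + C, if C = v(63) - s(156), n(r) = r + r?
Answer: -4340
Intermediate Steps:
n(r) = 2*r
j = 8492 (j = 2*85 - 1*(-8322) = 170 + 8322 = 8492)
v(d) = 6*d (v(d) = 5*d + d = 6*d)
C = 222 (C = 6*63 - 1*156 = 378 - 156 = 222)
(j - 13054) + C = (8492 - 13054) + 222 = -4562 + 222 = -4340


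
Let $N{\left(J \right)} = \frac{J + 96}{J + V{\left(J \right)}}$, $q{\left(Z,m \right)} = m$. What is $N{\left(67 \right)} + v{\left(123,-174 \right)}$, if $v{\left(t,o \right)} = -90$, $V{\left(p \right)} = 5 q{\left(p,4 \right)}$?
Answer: $- \frac{7667}{87} \approx -88.126$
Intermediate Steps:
$V{\left(p \right)} = 20$ ($V{\left(p \right)} = 5 \cdot 4 = 20$)
$N{\left(J \right)} = \frac{96 + J}{20 + J}$ ($N{\left(J \right)} = \frac{J + 96}{J + 20} = \frac{96 + J}{20 + J}$)
$N{\left(67 \right)} + v{\left(123,-174 \right)} = \frac{96 + 67}{20 + 67} - 90 = \frac{1}{87} \cdot 163 - 90 = \frac{163}{87} - 90 = - \frac{7667}{87}$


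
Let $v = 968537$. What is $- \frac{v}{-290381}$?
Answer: $\frac{968537}{290381} \approx 3.3354$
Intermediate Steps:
$- \frac{v}{-290381} = - \frac{968537}{-290381} = - \frac{968537 \left(-1\right)}{290381} = \left(-1\right) \left(- \frac{968537}{290381}\right) = \frac{968537}{290381}$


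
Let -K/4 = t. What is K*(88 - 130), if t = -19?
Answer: -3192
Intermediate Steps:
K = 76 (K = -4*(-19) = 76)
K*(88 - 130) = 76*(88 - 130) = 76*(-42) = -3192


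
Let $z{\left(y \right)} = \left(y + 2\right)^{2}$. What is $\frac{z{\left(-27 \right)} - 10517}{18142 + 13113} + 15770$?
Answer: $\frac{492881458}{31255} \approx 15770.0$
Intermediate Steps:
$z{\left(y \right)} = \left(2 + y\right)^{2}$
$\frac{z{\left(-27 \right)} - 10517}{18142 + 13113} + 15770 = \frac{\left(2 - 27\right)^{2} - 10517}{18142 + 13113} + 15770 = \frac{\left(-25\right)^{2} - 10517}{31255} + 15770 = \left(625 - 10517\right) \frac{1}{31255} + 15770 = \left(-9892\right) \frac{1}{31255} + 15770 = - \frac{9892}{31255} + 15770 = \frac{492881458}{31255}$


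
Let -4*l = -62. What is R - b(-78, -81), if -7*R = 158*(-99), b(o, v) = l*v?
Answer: 48861/14 ≈ 3490.1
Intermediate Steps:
l = 31/2 (l = -¼*(-62) = 31/2 ≈ 15.500)
b(o, v) = 31*v/2
R = 15642/7 (R = -158*(-99)/7 = -⅐*(-15642) = 15642/7 ≈ 2234.6)
R - b(-78, -81) = 15642/7 - 31*(-81)/2 = 15642/7 - 1*(-2511/2) = 15642/7 + 2511/2 = 48861/14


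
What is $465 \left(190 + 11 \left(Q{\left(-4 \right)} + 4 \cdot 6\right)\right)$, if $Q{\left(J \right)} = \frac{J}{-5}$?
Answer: $215202$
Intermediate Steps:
$Q{\left(J \right)} = - \frac{J}{5}$ ($Q{\left(J \right)} = J \left(- \frac{1}{5}\right) = - \frac{J}{5}$)
$465 \left(190 + 11 \left(Q{\left(-4 \right)} + 4 \cdot 6\right)\right) = 465 \left(190 + 11 \left(\left(- \frac{1}{5}\right) \left(-4\right) + 4 \cdot 6\right)\right) = 465 \left(190 + 11 \left(\frac{4}{5} + 24\right)\right) = 465 \left(190 + 11 \cdot \frac{124}{5}\right) = 465 \left(190 + \frac{1364}{5}\right) = 465 \cdot \frac{2314}{5} = 215202$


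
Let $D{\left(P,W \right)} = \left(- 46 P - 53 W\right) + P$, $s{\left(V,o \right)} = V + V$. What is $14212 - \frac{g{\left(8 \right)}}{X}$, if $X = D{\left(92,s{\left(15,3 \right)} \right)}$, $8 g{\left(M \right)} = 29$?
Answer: $\frac{651478109}{45840} \approx 14212.0$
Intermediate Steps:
$g{\left(M \right)} = \frac{29}{8}$ ($g{\left(M \right)} = \frac{1}{8} \cdot 29 = \frac{29}{8}$)
$s{\left(V,o \right)} = 2 V$
$D{\left(P,W \right)} = - 53 W - 45 P$ ($D{\left(P,W \right)} = \left(- 53 W - 46 P\right) + P = - 53 W - 45 P$)
$X = -5730$ ($X = - 53 \cdot 2 \cdot 15 - 4140 = \left(-53\right) 30 - 4140 = -1590 - 4140 = -5730$)
$14212 - \frac{g{\left(8 \right)}}{X} = 14212 - \frac{29}{8 \left(-5730\right)} = 14212 - \frac{29}{8} \left(- \frac{1}{5730}\right) = 14212 - - \frac{29}{45840} = 14212 + \frac{29}{45840} = \frac{651478109}{45840}$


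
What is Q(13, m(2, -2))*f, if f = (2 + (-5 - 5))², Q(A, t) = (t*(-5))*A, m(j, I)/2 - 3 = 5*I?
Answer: 58240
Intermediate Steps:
m(j, I) = 6 + 10*I (m(j, I) = 6 + 2*(5*I) = 6 + 10*I)
Q(A, t) = -5*A*t (Q(A, t) = (-5*t)*A = -5*A*t)
f = 64 (f = (2 - 10)² = (-8)² = 64)
Q(13, m(2, -2))*f = -5*13*(6 + 10*(-2))*64 = -5*13*(6 - 20)*64 = -5*13*(-14)*64 = 910*64 = 58240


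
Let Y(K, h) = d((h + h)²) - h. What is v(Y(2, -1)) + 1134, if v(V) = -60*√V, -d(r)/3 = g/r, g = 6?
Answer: 1134 - 30*I*√14 ≈ 1134.0 - 112.25*I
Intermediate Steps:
d(r) = -18/r
Y(K, h) = -h - 9/(2*h²) (Y(K, h) = -18/(h + h)² - h = -18*1/(4*h²) - h = -9/(2*h²) - h = -h - 9/(2*h²))
v(Y(2, -1)) + 1134 = -60*√(-1*(-1) - 9/2/(-1)²) + 1134 = -60*√(1 - 9/2*1) + 1134 = -60*√(1 - 9/2) + 1134 = -30*I*√14 + 1134 = 1134 - 30*I*√14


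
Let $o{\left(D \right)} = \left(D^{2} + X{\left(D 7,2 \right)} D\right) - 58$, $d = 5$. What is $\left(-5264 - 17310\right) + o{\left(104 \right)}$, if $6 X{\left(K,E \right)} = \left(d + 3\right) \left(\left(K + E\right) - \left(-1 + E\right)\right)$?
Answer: $89272$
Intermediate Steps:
$X{\left(K,E \right)} = \frac{4}{3} + \frac{4 K}{3}$ ($X{\left(K,E \right)} = \frac{\left(5 + 3\right) \left(\left(K + E\right) - \left(-1 + E\right)\right)}{6} = \frac{8 \left(\left(E + K\right) - \left(-1 + E\right)\right)}{6} = \frac{8 \left(1 + K\right)}{6} = \frac{8 + 8 K}{6} = \frac{4}{3} + \frac{4 K}{3}$)
$o{\left(D \right)} = -58 + D^{2} + D \left(\frac{4}{3} + \frac{28 D}{3}\right)$ ($o{\left(D \right)} = \left(D^{2} + \left(\frac{4}{3} + \frac{4 D 7}{3}\right) D\right) - 58 = \left(D^{2} + \left(\frac{4}{3} + \frac{4 \cdot 7 D}{3}\right) D\right) - 58 = \left(D^{2} + \left(\frac{4}{3} + \frac{28 D}{3}\right) D\right) - 58 = \left(D^{2} + D \left(\frac{4}{3} + \frac{28 D}{3}\right)\right) - 58 = -58 + D^{2} + D \left(\frac{4}{3} + \frac{28 D}{3}\right)$)
$\left(-5264 - 17310\right) + o{\left(104 \right)} = \left(-5264 - 17310\right) + \left(-58 + \frac{4}{3} \cdot 104 + \frac{31 \cdot 104^{2}}{3}\right) = -22574 + \left(-58 + \frac{416}{3} + \frac{31}{3} \cdot 10816\right) = -22574 + \left(-58 + \frac{416}{3} + \frac{335296}{3}\right) = -22574 + 111846 = 89272$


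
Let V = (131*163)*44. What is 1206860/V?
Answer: 301715/234883 ≈ 1.2845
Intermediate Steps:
V = 939532 (V = 21353*44 = 939532)
1206860/V = 1206860/939532 = 1206860*(1/939532) = 301715/234883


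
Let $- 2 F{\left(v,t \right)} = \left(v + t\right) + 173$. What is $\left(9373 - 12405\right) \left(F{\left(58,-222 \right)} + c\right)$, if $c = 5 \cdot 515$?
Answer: $-7793756$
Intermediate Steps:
$F{\left(v,t \right)} = - \frac{173}{2} - \frac{t}{2} - \frac{v}{2}$ ($F{\left(v,t \right)} = - \frac{\left(v + t\right) + 173}{2} = - \frac{\left(t + v\right) + 173}{2} = - \frac{173 + t + v}{2} = - \frac{173}{2} - \frac{t}{2} - \frac{v}{2}$)
$c = 2575$
$\left(9373 - 12405\right) \left(F{\left(58,-222 \right)} + c\right) = \left(9373 - 12405\right) \left(\left(- \frac{173}{2} - -111 - 29\right) + 2575\right) = - 3032 \left(\left(- \frac{173}{2} + 111 - 29\right) + 2575\right) = - 3032 \left(- \frac{9}{2} + 2575\right) = \left(-3032\right) \frac{5141}{2} = -7793756$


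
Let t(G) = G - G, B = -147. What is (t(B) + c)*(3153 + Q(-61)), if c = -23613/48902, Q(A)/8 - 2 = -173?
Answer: -6021315/6986 ≈ -861.91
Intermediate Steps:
Q(A) = -1368 (Q(A) = 16 + 8*(-173) = 16 - 1384 = -1368)
c = -23613/48902 (c = -23613*1/48902 = -23613/48902 ≈ -0.48286)
t(G) = 0
(t(B) + c)*(3153 + Q(-61)) = (0 - 23613/48902)*(3153 - 1368) = -23613/48902*1785 = -6021315/6986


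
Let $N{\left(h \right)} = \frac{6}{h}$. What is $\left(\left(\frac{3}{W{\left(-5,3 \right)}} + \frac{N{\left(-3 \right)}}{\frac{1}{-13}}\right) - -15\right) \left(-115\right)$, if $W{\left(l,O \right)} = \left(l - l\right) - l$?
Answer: $-4784$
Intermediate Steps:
$W{\left(l,O \right)} = - l$ ($W{\left(l,O \right)} = 0 - l = - l$)
$\left(\left(\frac{3}{W{\left(-5,3 \right)}} + \frac{N{\left(-3 \right)}}{\frac{1}{-13}}\right) - -15\right) \left(-115\right) = \left(\left(\frac{3}{\left(-1\right) \left(-5\right)} + \frac{6 \frac{1}{-3}}{\frac{1}{-13}}\right) - -15\right) \left(-115\right) = \left(\left(\frac{3}{5} + \frac{6 \left(- \frac{1}{3}\right)}{- \frac{1}{13}}\right) + 15\right) \left(-115\right) = \left(\left(3 \cdot \frac{1}{5} - -26\right) + 15\right) \left(-115\right) = \left(\left(\frac{3}{5} + 26\right) + 15\right) \left(-115\right) = \left(\frac{133}{5} + 15\right) \left(-115\right) = \frac{208}{5} \left(-115\right) = -4784$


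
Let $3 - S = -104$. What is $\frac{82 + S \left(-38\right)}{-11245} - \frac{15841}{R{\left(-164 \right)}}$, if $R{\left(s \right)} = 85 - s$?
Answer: $- \frac{177140029}{2800005} \approx -63.264$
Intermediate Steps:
$S = 107$ ($S = 3 - -104 = 3 + 104 = 107$)
$\frac{82 + S \left(-38\right)}{-11245} - \frac{15841}{R{\left(-164 \right)}} = \frac{82 + 107 \left(-38\right)}{-11245} - \frac{15841}{85 - -164} = \left(82 - 4066\right) \left(- \frac{1}{11245}\right) - \frac{15841}{85 + 164} = \left(-3984\right) \left(- \frac{1}{11245}\right) - \frac{15841}{249} = \frac{3984}{11245} - \frac{15841}{249} = - \frac{177140029}{2800005}$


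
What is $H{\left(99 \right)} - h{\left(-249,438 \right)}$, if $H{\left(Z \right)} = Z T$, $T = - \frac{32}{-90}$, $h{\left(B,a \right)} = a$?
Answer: $- \frac{2014}{5} \approx -402.8$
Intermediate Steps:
$T = \frac{16}{45}$ ($T = \left(-32\right) \left(- \frac{1}{90}\right) = \frac{16}{45} \approx 0.35556$)
$H{\left(Z \right)} = \frac{16 Z}{45}$ ($H{\left(Z \right)} = Z \frac{16}{45} = \frac{16 Z}{45}$)
$H{\left(99 \right)} - h{\left(-249,438 \right)} = \frac{16}{45} \cdot 99 - 438 = \frac{176}{5} - 438 = - \frac{2014}{5}$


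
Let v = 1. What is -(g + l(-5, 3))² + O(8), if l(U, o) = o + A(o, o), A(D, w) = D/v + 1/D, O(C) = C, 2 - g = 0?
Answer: -553/9 ≈ -61.444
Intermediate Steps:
g = 2 (g = 2 - 1*0 = 2 + 0 = 2)
A(D, w) = D + 1/D (A(D, w) = D/1 + 1/D = D*1 + 1/D = D + 1/D)
l(U, o) = 1/o + 2*o (l(U, o) = o + (o + 1/o) = 1/o + 2*o)
-(g + l(-5, 3))² + O(8) = -(2 + (1/3 + 2*3))² + 8 = -(2 + (⅓ + 6))² + 8 = -(2 + 19/3)² + 8 = -(25/3)² + 8 = -1*625/9 + 8 = -625/9 + 8 = -553/9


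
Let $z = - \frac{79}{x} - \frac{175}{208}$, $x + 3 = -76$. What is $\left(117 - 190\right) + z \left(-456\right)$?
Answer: $- \frac{3779}{26} \approx -145.35$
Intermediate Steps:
$x = -79$ ($x = -3 - 76 = -79$)
$z = \frac{33}{208}$ ($z = - \frac{79}{-79} - \frac{175}{208} = \left(-79\right) \left(- \frac{1}{79}\right) - \frac{175}{208} = 1 - \frac{175}{208} = \frac{33}{208} \approx 0.15865$)
$\left(117 - 190\right) + z \left(-456\right) = \left(117 - 190\right) + \frac{33}{208} \left(-456\right) = -73 - \frac{1881}{26} = - \frac{3779}{26}$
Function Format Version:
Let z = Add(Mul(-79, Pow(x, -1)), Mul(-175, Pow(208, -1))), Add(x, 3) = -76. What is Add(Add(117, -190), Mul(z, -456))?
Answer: Rational(-3779, 26) ≈ -145.35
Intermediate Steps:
x = -79 (x = Add(-3, -76) = -79)
z = Rational(33, 208) (z = Add(Mul(-79, Pow(-79, -1)), Mul(-175, Pow(208, -1))) = Add(Mul(-79, Rational(-1, 79)), Mul(-175, Rational(1, 208))) = Add(1, Rational(-175, 208)) = Rational(33, 208) ≈ 0.15865)
Add(Add(117, -190), Mul(z, -456)) = Add(Add(117, -190), Mul(Rational(33, 208), -456)) = Add(-73, Rational(-1881, 26)) = Rational(-3779, 26)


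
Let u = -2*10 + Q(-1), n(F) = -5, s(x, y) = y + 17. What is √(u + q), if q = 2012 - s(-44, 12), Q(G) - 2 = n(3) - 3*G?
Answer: √1963 ≈ 44.306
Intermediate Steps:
s(x, y) = 17 + y
Q(G) = -3 - 3*G (Q(G) = 2 + (-5 - 3*G) = -3 - 3*G)
u = -20 (u = -2*10 + (-3 - 3*(-1)) = -20 + (-3 + 3) = -20 + 0 = -20)
q = 1983 (q = 2012 - (17 + 12) = 2012 - 1*29 = 2012 - 29 = 1983)
√(u + q) = √(-20 + 1983) = √1963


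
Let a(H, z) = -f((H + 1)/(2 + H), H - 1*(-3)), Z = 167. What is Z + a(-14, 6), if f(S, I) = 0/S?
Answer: 167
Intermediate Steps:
f(S, I) = 0
a(H, z) = 0 (a(H, z) = -1*0 = 0)
Z + a(-14, 6) = 167 + 0 = 167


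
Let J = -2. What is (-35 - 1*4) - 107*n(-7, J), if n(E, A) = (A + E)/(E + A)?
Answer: -146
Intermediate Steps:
n(E, A) = 1 (n(E, A) = (A + E)/(A + E) = 1)
(-35 - 1*4) - 107*n(-7, J) = (-35 - 1*4) - 107*1 = (-35 - 4) - 107 = -39 - 107 = -146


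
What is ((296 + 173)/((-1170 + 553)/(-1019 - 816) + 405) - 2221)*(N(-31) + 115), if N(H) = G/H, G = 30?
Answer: -833806215585/3293936 ≈ -2.5313e+5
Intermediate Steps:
N(H) = 30/H
((296 + 173)/((-1170 + 553)/(-1019 - 816) + 405) - 2221)*(N(-31) + 115) = ((296 + 173)/((-1170 + 553)/(-1019 - 816) + 405) - 2221)*(30/(-31) + 115) = (469/(-617/(-1835) + 405) - 2221)*(30*(-1/31) + 115) = (469/(-617*(-1/1835) + 405) - 2221)*(-30/31 + 115) = (469/(617/1835 + 405) - 2221)*(3535/31) = (469/(743792/1835) - 2221)*(3535/31) = (469*(1835/743792) - 2221)*(3535/31) = (122945/106256 - 2221)*(3535/31) = -235871631/106256*3535/31 = -833806215585/3293936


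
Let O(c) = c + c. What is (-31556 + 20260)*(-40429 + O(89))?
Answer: 454675296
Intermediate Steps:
O(c) = 2*c
(-31556 + 20260)*(-40429 + O(89)) = (-31556 + 20260)*(-40429 + 2*89) = -11296*(-40429 + 178) = -11296*(-40251) = 454675296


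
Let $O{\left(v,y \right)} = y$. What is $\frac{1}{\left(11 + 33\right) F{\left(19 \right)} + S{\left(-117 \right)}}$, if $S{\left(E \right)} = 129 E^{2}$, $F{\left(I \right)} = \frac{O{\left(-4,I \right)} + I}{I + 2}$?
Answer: $\frac{21}{37085173} \approx 5.6626 \cdot 10^{-7}$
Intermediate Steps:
$F{\left(I \right)} = \frac{2 I}{2 + I}$ ($F{\left(I \right)} = \frac{I + I}{I + 2} = \frac{2 I}{2 + I}$)
$\frac{1}{\left(11 + 33\right) F{\left(19 \right)} + S{\left(-117 \right)}} = \frac{1}{\left(11 + 33\right) 2 \cdot 19 \frac{1}{2 + 19} + 129 \left(-117\right)^{2}} = \frac{1}{44 \cdot 2 \cdot 19 \cdot \frac{1}{21} + 129 \cdot 13689} = \frac{1}{44 \cdot 2 \cdot 19 \cdot \frac{1}{21} + 1765881} = \frac{1}{44 \cdot \frac{38}{21} + 1765881} = \frac{1}{\frac{1672}{21} + 1765881} = \frac{1}{\frac{37085173}{21}} = \frac{21}{37085173}$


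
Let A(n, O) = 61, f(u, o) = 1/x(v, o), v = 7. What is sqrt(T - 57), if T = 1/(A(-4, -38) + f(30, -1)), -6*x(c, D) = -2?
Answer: I*sqrt(3647)/8 ≈ 7.5488*I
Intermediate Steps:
x(c, D) = 1/3 (x(c, D) = -1/6*(-2) = 1/3)
f(u, o) = 3 (f(u, o) = 1/(1/3) = 3)
T = 1/64 (T = 1/(61 + 3) = 1/64 ≈ 0.015625)
sqrt(T - 57) = sqrt(1/64 - 57) = sqrt(-3647/64) = I*sqrt(3647)/8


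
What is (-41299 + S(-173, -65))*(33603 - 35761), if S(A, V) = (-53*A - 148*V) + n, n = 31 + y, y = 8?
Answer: 48492418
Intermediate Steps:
n = 39 (n = 31 + 8 = 39)
S(A, V) = 39 - 148*V - 53*A (S(A, V) = (-53*A - 148*V) + 39 = (-148*V - 53*A) + 39 = 39 - 148*V - 53*A)
(-41299 + S(-173, -65))*(33603 - 35761) = (-41299 + (39 - 148*(-65) - 53*(-173)))*(33603 - 35761) = (-41299 + (39 + 9620 + 9169))*(-2158) = (-41299 + 18828)*(-2158) = -22471*(-2158) = 48492418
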